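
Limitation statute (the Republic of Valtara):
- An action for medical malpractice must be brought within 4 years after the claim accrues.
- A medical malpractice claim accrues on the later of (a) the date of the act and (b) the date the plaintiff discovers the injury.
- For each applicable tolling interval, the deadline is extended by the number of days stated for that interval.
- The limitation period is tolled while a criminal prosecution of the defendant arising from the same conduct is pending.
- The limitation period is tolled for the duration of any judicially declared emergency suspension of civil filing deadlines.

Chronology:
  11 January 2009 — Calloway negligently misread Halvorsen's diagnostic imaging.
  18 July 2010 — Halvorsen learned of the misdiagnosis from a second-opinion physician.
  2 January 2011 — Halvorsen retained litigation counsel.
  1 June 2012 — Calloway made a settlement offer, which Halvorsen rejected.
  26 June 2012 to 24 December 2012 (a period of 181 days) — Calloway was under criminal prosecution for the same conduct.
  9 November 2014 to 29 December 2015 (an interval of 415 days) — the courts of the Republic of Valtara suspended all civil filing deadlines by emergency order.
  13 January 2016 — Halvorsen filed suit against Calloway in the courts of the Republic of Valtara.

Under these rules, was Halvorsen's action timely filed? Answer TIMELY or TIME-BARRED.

Because discovery on 18 July 2010 post-dates the 11 January 2009 act, accrual under the later-of rule falls on 18 July 2010.
Adding the 4 years base period to 18 July 2010 gives a deadline of 18 July 2014, before any tolling.
The period was tolled for 181 days by the pending criminal prosecution (26 June 2012 to 24 December 2012), pushing the deadline to 15 January 2015.
Because the emergency suspension of filing deadlines ran from 9 November 2014 to 29 December 2015, the deadline is extended by 415 days to 5 March 2016.
The other events in the timeline have no effect on the limitation period under the stated rules.
Filing on 13 January 2016 beat the 5 March 2016 deadline — the action is timely.

TIMELY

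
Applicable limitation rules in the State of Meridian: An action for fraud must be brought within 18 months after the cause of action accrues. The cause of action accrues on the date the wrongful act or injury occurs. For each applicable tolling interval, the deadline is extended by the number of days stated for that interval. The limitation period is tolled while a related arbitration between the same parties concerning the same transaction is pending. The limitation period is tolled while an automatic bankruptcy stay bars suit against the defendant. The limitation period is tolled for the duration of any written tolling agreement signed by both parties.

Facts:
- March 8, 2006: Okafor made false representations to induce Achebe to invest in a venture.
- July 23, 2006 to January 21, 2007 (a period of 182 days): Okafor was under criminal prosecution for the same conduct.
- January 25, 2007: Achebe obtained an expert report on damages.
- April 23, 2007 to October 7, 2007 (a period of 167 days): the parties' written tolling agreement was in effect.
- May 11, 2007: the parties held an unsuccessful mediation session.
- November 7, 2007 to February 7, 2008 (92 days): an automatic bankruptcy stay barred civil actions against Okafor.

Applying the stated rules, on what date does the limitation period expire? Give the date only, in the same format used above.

May 24, 2008

The cause of action accrued on March 8, 2006, the date of the act.
Adding the 18 months base period to March 8, 2006 gives a deadline of September 8, 2007, before any tolling.
Because the written tolling agreement ran from April 23, 2007 to October 7, 2007, the deadline is extended by 167 days to February 22, 2008.
The automatic bankruptcy stay from November 7, 2007 to February 7, 2008 tolled the period for 92 days, extending the deadline to May 24, 2008.
The pending criminal prosecution from July 23, 2006 to January 21, 2007 does not toll the period, because no stated rule makes a criminal prosecution a tolling event.
Nothing else in the chronology tolls or restarts the period.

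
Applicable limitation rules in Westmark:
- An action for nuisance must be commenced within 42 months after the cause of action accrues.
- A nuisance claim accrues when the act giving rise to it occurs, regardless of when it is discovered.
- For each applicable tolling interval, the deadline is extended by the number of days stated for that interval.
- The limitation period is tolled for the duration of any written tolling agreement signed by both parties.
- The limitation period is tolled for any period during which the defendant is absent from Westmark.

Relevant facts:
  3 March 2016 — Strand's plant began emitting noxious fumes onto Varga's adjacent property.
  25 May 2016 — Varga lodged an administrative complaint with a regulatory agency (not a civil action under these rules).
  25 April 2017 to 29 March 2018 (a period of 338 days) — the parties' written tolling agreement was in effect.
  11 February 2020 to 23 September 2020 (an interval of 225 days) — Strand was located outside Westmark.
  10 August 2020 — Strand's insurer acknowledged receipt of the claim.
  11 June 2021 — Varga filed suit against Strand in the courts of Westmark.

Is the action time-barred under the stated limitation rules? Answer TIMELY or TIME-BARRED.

The claim accrued on 3 March 2016, when the wrongful act occurred.
Adding the 42 months base period to 3 March 2016 gives a deadline of 3 September 2019, before any tolling.
The period was tolled for 338 days by the written tolling agreement (25 April 2017 to 29 March 2018), pushing the deadline to 6 August 2020.
The period was tolled for 225 days by the defendant's absence from the jurisdiction (11 February 2020 to 23 September 2020), pushing the deadline to 19 March 2021.
None of the other events listed affects the running of the period under the stated rules.
The 11 June 2021 filing falls after the 19 March 2021 deadline; the claim is time-barred.

TIME-BARRED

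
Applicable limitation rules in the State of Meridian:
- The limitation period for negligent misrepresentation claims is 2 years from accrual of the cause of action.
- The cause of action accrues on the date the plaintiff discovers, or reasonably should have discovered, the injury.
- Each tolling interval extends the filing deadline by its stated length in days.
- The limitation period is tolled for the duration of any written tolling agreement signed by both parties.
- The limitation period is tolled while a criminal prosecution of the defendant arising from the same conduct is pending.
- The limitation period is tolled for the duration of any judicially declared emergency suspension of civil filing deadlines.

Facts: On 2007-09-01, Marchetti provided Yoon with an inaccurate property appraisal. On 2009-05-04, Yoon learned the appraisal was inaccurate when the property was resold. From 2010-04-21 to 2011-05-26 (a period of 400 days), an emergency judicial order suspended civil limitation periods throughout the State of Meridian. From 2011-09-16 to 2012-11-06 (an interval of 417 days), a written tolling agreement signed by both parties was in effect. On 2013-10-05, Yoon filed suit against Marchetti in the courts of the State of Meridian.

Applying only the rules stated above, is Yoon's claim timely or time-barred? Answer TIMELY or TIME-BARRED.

TIME-BARRED

Accrual is tied to discovery, so the period began on 2009-05-04 rather than on 2007-09-01 when the act occurred.
Adding the 2 years base period to 2009-05-04 gives a deadline of 2011-05-04, before any tolling.
The emergency suspension of filing deadlines from 2010-04-21 to 2011-05-26 tolled the period for 400 days, extending the deadline to 2012-06-07.
Because the written tolling agreement ran from 2011-09-16 to 2012-11-06, the deadline is extended by 417 days to 2013-07-29.
Filing on 2013-10-05 missed the 2013-07-29 deadline — the action is time-barred.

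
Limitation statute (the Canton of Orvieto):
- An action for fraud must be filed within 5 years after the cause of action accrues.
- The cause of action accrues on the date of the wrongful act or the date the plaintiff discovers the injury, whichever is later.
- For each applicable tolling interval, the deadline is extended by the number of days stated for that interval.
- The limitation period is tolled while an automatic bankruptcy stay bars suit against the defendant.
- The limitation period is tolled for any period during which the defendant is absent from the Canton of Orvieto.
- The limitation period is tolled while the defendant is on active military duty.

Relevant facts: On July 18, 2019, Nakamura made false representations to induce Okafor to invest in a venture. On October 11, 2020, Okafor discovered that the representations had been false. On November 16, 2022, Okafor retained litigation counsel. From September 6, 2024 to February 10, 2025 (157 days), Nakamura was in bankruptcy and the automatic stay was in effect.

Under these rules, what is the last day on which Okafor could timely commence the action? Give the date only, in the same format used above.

Taking the later of the act (July 18, 2019) and discovery (October 11, 2020), the claim accrued on October 11, 2020.
5 years from October 11, 2020 is October 11, 2025.
The period was tolled for 157 days by the automatic bankruptcy stay (September 6, 2024 to February 10, 2025), pushing the deadline to March 17, 2026.
None of the other events listed affects the running of the period under the stated rules.

March 17, 2026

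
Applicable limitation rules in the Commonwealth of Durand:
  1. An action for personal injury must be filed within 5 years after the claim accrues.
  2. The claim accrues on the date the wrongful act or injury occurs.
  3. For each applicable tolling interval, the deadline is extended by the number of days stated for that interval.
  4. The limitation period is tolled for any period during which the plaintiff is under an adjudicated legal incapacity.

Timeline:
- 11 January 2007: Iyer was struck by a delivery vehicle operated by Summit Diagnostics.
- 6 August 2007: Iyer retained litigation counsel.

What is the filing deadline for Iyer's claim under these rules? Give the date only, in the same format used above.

11 January 2012

The limitation period began to run on 11 January 2007.
The untolled deadline — 5 years after 11 January 2007 — is 11 January 2012.
None of the other events listed affects the running of the period under the stated rules.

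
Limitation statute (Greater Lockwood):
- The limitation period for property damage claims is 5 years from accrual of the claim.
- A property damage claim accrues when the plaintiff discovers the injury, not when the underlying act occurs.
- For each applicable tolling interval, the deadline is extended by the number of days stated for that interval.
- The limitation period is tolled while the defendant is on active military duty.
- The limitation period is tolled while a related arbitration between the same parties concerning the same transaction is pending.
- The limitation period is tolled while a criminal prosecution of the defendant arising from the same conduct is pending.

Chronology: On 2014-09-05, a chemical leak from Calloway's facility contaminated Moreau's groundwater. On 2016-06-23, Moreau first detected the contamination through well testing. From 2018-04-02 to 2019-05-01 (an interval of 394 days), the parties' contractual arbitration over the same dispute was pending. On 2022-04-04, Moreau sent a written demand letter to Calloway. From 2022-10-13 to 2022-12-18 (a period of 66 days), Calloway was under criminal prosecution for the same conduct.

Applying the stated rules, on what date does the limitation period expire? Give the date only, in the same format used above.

Accrual is tied to discovery, so the period began on 2016-06-23 rather than on 2014-09-05 when the act occurred.
The untolled deadline — 5 years after 2016-06-23 — is 2021-06-23.
The pending related arbitration from 2018-04-02 to 2019-05-01 tolled the period for 394 days, extending the deadline to 2022-07-22.
By the time the pending criminal prosecution began on 2022-10-13, the limitation period had already expired on 2022-07-22; that interval cannot revive it.
None of the other events listed affects the running of the period under the stated rules.

2022-07-22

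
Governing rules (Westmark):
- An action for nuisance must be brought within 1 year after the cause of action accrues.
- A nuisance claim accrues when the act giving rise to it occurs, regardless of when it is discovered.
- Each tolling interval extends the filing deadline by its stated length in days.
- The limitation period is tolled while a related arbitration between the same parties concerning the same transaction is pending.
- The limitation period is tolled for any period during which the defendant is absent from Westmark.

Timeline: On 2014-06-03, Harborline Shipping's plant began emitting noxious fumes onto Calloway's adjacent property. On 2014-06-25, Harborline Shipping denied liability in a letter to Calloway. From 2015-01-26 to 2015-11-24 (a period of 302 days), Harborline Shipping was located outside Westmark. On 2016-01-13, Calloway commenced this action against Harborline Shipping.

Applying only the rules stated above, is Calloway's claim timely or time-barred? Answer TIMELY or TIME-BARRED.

TIMELY

The cause of action accrued on 2014-06-03, the date of the act.
Adding the 1 year base period to 2014-06-03 gives a deadline of 2015-06-03, before any tolling.
Because the defendant's absence from the jurisdiction ran from 2015-01-26 to 2015-11-24, the deadline is extended by 302 days to 2016-03-31.
The other events in the timeline have no effect on the limitation period under the stated rules.
The 2016-01-13 filing precedes the 2016-03-31 deadline; the claim is timely.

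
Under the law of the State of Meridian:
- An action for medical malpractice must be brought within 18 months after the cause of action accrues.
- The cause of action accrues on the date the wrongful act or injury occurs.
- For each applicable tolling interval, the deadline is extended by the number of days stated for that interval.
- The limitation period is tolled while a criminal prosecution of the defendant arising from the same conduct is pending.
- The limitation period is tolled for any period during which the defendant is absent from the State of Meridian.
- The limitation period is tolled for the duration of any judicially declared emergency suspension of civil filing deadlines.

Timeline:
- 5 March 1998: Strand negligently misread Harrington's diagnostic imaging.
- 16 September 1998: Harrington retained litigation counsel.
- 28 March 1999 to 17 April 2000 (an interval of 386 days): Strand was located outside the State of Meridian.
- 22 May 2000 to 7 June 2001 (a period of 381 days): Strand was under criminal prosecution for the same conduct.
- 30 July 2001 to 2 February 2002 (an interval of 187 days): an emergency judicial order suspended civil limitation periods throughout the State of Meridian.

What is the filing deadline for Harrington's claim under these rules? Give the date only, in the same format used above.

16 April 2002

The limitation period began to run on 5 March 1998.
18 months from 5 March 1998 is 5 September 1999.
The defendant's absence from the jurisdiction from 28 March 1999 to 17 April 2000 tolled the period for 386 days, extending the deadline to 25 September 2000.
The period was tolled for 381 days by the pending criminal prosecution (22 May 2000 to 7 June 2001), pushing the deadline to 11 October 2001.
The emergency suspension of filing deadlines from 30 July 2001 to 2 February 2002 tolled the period for 187 days, extending the deadline to 16 April 2002.
None of the other events listed affects the running of the period under the stated rules.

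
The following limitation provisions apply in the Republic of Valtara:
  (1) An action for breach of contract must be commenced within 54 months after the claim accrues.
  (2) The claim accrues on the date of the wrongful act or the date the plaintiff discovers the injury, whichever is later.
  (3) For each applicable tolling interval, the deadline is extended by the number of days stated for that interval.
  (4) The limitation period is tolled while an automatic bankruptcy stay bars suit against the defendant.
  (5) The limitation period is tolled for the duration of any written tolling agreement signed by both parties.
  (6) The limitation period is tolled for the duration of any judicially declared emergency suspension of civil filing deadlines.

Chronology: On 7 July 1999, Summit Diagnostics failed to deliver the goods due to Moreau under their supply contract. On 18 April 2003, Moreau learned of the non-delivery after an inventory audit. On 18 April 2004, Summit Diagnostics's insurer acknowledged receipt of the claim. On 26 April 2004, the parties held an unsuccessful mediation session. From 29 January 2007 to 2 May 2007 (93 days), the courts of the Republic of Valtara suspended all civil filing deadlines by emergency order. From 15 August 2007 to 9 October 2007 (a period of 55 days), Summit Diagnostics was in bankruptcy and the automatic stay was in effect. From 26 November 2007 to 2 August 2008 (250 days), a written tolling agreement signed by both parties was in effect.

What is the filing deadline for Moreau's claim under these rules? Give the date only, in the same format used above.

Taking the later of the act (7 July 1999) and discovery (18 April 2003), the claim accrued on 18 April 2003.
The untolled deadline — 54 months after 18 April 2003 — is 18 October 2007.
The emergency suspension of filing deadlines from 29 January 2007 to 2 May 2007 tolled the period for 93 days, extending the deadline to 19 January 2008.
The automatic bankruptcy stay from 15 August 2007 to 9 October 2007 tolled the period for 55 days, extending the deadline to 14 March 2008.
The period was tolled for 250 days by the written tolling agreement (26 November 2007 to 2 August 2008), pushing the deadline to 19 November 2008.
None of the other events listed affects the running of the period under the stated rules.

19 November 2008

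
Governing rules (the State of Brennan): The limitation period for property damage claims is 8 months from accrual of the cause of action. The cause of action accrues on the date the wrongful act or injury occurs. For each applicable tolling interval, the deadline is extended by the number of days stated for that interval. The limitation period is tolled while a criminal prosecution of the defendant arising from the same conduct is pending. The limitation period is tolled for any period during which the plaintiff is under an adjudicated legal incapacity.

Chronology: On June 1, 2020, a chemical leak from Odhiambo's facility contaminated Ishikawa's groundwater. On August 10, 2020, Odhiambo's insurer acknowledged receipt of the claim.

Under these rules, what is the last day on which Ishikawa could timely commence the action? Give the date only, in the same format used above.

The cause of action accrued on June 1, 2020, the date of the act.
Adding the 8 months base period to June 1, 2020 gives a deadline of February 1, 2021, before any tolling.
The other events in the timeline have no effect on the limitation period under the stated rules.

February 1, 2021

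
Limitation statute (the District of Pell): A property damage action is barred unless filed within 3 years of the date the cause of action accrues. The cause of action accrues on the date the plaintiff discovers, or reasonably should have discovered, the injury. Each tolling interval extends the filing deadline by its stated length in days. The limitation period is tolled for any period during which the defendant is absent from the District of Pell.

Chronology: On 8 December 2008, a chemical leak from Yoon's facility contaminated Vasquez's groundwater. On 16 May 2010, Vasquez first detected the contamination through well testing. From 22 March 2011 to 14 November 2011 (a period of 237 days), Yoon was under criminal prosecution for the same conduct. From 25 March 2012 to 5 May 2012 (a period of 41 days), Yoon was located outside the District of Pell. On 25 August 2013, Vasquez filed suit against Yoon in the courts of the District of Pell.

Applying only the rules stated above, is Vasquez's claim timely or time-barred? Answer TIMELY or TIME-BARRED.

Accrual is tied to discovery, so the period began on 16 May 2010 rather than on 8 December 2008 when the act occurred.
Adding the 3 years base period to 16 May 2010 gives a deadline of 16 May 2013, before any tolling.
The period was tolled for 41 days by the defendant's absence from the jurisdiction (25 March 2012 to 5 May 2012), pushing the deadline to 26 June 2013.
The pending criminal prosecution from 22 March 2011 to 14 November 2011 does not toll the period, because no stated rule makes a criminal prosecution a tolling event.
Filing on 25 August 2013 missed the 26 June 2013 deadline — the action is time-barred.

TIME-BARRED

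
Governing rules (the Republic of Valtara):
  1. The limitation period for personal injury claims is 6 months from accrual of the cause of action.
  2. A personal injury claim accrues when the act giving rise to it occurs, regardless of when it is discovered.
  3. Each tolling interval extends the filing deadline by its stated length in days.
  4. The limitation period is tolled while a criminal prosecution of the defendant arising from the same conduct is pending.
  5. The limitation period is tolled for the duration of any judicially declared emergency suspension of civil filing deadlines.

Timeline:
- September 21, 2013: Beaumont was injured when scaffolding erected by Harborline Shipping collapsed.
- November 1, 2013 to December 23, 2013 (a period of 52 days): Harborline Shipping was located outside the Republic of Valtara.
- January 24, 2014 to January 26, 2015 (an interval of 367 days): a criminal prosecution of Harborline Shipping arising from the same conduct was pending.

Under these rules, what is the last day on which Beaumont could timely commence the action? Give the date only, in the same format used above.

The claim accrued on September 21, 2013, when the wrongful act occurred.
Adding the 6 months base period to September 21, 2013 gives a deadline of March 21, 2014, before any tolling.
The period was tolled for 367 days by the pending criminal prosecution (January 24, 2014 to January 26, 2015), pushing the deadline to March 23, 2015.
Although the defendant's absence ran from November 1, 2013 to December 23, 2013, the stated rules do not make that a tolling event, so it is disregarded.

March 23, 2015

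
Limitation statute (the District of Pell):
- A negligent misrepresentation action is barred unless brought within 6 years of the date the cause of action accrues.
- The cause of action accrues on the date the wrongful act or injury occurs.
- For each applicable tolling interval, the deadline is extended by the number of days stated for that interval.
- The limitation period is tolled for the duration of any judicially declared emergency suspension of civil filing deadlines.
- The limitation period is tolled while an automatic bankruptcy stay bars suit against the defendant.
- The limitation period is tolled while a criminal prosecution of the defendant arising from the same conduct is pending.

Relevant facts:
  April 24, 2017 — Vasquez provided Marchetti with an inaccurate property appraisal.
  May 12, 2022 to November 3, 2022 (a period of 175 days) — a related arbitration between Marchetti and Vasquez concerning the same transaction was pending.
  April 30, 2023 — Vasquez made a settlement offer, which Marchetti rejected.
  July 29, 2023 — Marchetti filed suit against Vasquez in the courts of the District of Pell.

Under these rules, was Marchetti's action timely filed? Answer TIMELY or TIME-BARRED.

TIME-BARRED

The cause of action accrued on April 24, 2017, the date of the act.
The untolled deadline — 6 years after April 24, 2017 — is April 24, 2023.
Although a pending arbitration ran from May 12, 2022 to November 3, 2022, the stated rules do not make that a tolling event, so it is disregarded.
Nothing else in the chronology tolls or restarts the period.
The July 29, 2023 filing falls after the April 24, 2023 deadline; the claim is time-barred.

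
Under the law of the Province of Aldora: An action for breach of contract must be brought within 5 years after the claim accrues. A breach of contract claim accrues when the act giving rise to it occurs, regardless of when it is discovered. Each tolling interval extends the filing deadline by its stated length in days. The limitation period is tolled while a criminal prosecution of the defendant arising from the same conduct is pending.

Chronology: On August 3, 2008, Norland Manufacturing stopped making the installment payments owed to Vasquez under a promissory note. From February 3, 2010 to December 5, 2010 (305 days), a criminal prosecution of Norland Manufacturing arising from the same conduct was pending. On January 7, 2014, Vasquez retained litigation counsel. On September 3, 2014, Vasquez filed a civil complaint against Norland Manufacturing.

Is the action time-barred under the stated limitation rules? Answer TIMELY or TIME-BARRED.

The claim accrued on August 3, 2008, when the wrongful act occurred.
The untolled deadline — 5 years after August 3, 2008 — is August 3, 2013.
The pending criminal prosecution from February 3, 2010 to December 5, 2010 tolled the period for 305 days, extending the deadline to June 4, 2014.
The other events in the timeline have no effect on the limitation period under the stated rules.
Filing on September 3, 2014 missed the June 4, 2014 deadline — the action is time-barred.

TIME-BARRED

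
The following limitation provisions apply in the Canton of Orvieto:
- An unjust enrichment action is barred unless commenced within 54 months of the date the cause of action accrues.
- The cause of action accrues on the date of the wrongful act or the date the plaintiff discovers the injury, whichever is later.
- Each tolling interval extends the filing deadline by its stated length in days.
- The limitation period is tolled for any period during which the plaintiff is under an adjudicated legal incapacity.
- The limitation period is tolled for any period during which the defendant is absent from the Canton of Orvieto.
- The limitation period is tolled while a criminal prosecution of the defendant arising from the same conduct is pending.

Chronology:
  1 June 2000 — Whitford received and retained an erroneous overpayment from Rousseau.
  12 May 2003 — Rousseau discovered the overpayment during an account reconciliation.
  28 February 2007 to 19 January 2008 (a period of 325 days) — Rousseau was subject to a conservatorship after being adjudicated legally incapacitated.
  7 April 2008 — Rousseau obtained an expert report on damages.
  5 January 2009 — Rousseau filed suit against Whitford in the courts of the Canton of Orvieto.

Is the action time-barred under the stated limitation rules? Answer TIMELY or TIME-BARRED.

Taking the later of the act (1 June 2000) and discovery (12 May 2003), the claim accrued on 12 May 2003.
Adding the 54 months base period to 12 May 2003 gives a deadline of 12 November 2007, before any tolling.
The plaintiff's legal incapacity from 28 February 2007 to 19 January 2008 tolled the period for 325 days, extending the deadline to 2 October 2008.
Nothing else in the chronology tolls or restarts the period.
Rousseau filed on 5 January 2009, after the 2 October 2008 deadline, so the action is time-barred.

TIME-BARRED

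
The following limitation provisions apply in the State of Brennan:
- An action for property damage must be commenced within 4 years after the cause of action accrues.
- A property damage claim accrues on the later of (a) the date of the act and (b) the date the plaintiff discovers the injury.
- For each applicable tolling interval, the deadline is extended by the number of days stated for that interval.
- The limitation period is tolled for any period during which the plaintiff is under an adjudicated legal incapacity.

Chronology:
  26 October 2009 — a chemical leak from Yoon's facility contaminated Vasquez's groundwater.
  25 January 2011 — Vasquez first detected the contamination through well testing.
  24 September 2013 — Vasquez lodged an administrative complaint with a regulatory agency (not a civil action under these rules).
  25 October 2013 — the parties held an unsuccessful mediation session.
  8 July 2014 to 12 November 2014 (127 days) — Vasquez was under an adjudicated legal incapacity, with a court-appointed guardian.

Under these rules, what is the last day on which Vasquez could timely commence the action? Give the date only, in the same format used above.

1 June 2015

Taking the later of the act (26 October 2009) and discovery (25 January 2011), the claim accrued on 25 January 2011.
Adding the 4 years base period to 25 January 2011 gives a deadline of 25 January 2015, before any tolling.
The period was tolled for 127 days by the plaintiff's legal incapacity (8 July 2014 to 12 November 2014), pushing the deadline to 1 June 2015.
None of the other events listed affects the running of the period under the stated rules.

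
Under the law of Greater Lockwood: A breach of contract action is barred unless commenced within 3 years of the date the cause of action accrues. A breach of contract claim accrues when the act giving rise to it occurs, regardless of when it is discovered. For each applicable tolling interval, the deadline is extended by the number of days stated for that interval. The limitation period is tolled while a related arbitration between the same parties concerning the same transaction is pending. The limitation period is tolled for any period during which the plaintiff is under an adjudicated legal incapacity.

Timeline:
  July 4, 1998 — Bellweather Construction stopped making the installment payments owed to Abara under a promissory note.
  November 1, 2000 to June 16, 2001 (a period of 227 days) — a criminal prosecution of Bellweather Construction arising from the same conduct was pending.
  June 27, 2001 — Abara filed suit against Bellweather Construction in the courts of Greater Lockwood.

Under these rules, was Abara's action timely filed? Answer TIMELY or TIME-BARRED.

The cause of action accrued on July 4, 1998, the date of the act.
3 years from July 4, 1998 is July 4, 2001.
Although a criminal prosecution ran from November 1, 2000 to June 16, 2001, the stated rules do not make that a tolling event, so it is disregarded.
Filing on June 27, 2001 beat the July 4, 2001 deadline — the action is timely.

TIMELY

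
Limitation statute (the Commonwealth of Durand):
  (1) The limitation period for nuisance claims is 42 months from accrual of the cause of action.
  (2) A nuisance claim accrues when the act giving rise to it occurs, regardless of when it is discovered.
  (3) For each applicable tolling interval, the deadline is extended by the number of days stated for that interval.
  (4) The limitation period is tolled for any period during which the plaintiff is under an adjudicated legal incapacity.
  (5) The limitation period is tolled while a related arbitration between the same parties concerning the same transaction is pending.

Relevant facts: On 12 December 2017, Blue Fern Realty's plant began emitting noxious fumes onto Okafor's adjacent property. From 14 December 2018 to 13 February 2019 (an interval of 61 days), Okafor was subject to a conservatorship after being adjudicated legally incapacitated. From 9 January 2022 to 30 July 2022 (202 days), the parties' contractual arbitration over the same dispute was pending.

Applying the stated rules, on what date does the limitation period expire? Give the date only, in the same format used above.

The cause of action accrued on 12 December 2017, the date of the act.
Adding the 42 months base period to 12 December 2017 gives a deadline of 12 June 2021, before any tolling.
The period was tolled for 61 days by the plaintiff's legal incapacity (14 December 2018 to 13 February 2019), pushing the deadline to 12 August 2021.
The pending related arbitration from 9 January 2022 to 30 July 2022 began after the period had already run on 12 August 2021, so it has no tolling effect.

12 August 2021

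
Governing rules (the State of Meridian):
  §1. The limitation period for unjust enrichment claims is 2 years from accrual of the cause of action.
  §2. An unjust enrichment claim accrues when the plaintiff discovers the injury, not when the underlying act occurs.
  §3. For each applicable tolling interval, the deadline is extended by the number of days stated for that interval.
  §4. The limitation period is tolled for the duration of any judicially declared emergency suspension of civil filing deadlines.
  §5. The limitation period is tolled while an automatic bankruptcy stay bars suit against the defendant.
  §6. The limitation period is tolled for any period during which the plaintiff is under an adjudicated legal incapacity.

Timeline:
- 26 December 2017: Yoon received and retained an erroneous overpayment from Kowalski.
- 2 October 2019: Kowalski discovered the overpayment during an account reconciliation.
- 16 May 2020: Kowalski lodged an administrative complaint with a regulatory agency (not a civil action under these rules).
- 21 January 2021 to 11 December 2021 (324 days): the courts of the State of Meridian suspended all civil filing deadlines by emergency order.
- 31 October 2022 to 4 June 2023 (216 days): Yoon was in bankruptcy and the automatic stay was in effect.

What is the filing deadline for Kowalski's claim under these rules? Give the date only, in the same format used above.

22 August 2022

Under the discovery rule, the claim accrued on 2 October 2019, when Kowalski discovered the injury — not on the 26 December 2017 date of the underlying act.
Adding the 2 years base period to 2 October 2019 gives a deadline of 2 October 2021, before any tolling.
The emergency suspension of filing deadlines from 21 January 2021 to 11 December 2021 tolled the period for 324 days, extending the deadline to 22 August 2022.
By the time the automatic bankruptcy stay began on 31 October 2022, the limitation period had already expired on 22 August 2022; that interval cannot revive it.
The other events in the timeline have no effect on the limitation period under the stated rules.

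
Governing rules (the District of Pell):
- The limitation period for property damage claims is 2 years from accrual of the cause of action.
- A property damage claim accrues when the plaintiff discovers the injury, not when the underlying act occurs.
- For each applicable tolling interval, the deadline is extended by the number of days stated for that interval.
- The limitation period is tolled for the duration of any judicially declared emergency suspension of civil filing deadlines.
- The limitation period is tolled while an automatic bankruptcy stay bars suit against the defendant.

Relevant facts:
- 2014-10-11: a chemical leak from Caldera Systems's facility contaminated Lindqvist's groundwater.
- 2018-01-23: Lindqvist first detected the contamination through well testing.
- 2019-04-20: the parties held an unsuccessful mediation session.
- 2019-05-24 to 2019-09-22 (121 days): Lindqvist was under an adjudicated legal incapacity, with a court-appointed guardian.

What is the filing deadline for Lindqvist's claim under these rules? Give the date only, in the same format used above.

Under the discovery rule, the claim accrued on 2018-01-23, when Lindqvist discovered the injury — not on the 2014-10-11 date of the underlying act.
2 years from 2018-01-23 is 2020-01-23.
No stated provision tolls the period for the plaintiff's incapacity, so the interval from 2019-05-24 to 2019-09-22 has no effect on the deadline.
The other events in the timeline have no effect on the limitation period under the stated rules.

2020-01-23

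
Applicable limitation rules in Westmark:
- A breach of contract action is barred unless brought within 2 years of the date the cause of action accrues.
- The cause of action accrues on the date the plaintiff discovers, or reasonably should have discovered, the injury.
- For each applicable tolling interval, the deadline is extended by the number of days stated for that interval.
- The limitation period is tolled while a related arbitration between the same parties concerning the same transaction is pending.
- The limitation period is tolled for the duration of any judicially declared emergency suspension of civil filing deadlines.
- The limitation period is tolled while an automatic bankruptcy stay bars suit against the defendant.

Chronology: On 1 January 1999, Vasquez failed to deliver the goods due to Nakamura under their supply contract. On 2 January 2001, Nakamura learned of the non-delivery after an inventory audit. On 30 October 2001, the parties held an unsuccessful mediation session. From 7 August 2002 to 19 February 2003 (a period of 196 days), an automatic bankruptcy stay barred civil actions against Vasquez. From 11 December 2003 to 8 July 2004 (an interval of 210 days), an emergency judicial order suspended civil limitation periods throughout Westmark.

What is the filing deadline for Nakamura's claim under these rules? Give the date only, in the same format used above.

The claim did not accrue until Nakamura discovered the injury on 2 January 2001; the 1 January 1999 act date does not start the clock under the stated rule.
2 years from 2 January 2001 is 2 January 2003.
Because the automatic bankruptcy stay ran from 7 August 2002 to 19 February 2003, the deadline is extended by 196 days to 17 July 2003.
The emergency suspension of filing deadlines starting 11 December 2003 came too late — the period had run on 17 July 2003 — and so does not extend the deadline.
Nothing else in the chronology tolls or restarts the period.

17 July 2003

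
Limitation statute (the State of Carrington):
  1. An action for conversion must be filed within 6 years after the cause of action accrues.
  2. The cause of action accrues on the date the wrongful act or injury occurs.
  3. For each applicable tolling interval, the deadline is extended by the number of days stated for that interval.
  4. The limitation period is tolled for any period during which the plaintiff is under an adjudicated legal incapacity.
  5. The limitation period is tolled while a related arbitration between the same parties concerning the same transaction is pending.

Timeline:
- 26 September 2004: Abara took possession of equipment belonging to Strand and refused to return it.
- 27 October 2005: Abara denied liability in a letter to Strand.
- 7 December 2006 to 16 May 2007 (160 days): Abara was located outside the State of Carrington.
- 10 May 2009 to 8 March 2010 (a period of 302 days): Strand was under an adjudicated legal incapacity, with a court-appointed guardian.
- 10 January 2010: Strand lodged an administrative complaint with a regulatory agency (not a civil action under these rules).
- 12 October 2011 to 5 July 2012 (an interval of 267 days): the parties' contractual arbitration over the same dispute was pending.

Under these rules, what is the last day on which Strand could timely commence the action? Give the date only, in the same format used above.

The limitation period began to run on 26 September 2004.
The untolled deadline — 6 years after 26 September 2004 — is 26 September 2010.
Because the plaintiff's legal incapacity ran from 10 May 2009 to 8 March 2010, the deadline is extended by 302 days to 25 July 2011.
By the time the pending related arbitration began on 12 October 2011, the limitation period had already expired on 25 July 2011; that interval cannot revive it.
No stated provision tolls the period for the defendant's absence, so the interval from 7 December 2006 to 16 May 2007 has no effect on the deadline.
The other events in the timeline have no effect on the limitation period under the stated rules.

25 July 2011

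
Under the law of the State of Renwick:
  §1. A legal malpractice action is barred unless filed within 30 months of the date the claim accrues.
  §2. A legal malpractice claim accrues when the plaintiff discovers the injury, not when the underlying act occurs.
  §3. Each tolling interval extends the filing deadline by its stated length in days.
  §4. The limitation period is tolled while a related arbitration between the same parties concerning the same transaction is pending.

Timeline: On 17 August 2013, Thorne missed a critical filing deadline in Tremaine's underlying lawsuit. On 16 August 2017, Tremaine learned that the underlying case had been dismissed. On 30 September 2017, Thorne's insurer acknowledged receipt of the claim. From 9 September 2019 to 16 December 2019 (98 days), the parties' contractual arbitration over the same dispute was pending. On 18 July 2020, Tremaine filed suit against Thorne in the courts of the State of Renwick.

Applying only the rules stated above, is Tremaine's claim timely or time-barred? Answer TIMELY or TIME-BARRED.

The claim did not accrue until Tremaine discovered the injury on 16 August 2017; the 17 August 2013 act date does not start the clock under the stated rule.
The untolled deadline — 30 months after 16 August 2017 — is 16 February 2020.
Because the pending related arbitration ran from 9 September 2019 to 16 December 2019, the deadline is extended by 98 days to 24 May 2020.
None of the other events listed affects the running of the period under the stated rules.
The 18 July 2020 filing falls after the 24 May 2020 deadline; the claim is time-barred.

TIME-BARRED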